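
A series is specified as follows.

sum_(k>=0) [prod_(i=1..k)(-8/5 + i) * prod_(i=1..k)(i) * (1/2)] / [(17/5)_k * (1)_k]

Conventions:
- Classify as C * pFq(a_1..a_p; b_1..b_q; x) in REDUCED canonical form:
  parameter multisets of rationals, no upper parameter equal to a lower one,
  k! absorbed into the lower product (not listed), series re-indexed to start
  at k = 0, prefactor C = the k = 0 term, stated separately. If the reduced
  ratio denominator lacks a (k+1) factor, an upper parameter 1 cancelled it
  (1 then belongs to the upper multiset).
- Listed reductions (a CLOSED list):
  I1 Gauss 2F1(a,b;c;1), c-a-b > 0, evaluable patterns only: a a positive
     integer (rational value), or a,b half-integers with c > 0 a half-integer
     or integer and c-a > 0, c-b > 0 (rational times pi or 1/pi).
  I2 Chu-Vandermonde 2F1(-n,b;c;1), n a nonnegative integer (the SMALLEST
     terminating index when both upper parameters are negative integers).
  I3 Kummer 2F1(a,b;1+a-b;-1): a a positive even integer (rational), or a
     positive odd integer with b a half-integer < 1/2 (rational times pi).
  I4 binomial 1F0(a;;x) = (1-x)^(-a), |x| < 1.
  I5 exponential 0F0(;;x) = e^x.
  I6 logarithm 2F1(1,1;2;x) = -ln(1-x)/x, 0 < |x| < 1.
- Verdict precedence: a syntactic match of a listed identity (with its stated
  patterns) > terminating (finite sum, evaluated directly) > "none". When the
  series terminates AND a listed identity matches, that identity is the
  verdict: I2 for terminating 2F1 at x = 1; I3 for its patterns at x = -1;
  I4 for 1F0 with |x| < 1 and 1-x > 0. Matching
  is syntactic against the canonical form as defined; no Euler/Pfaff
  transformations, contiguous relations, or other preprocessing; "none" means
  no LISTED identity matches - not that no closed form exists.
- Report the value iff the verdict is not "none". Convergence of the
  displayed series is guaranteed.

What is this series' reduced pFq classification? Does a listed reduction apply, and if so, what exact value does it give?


The series (x = 1) is 2F1: upper {-3/5, 1}, lower {17/5}, prefactor 1/2. Verdict (x = 1): Gauss's theorem (I1) applies (x = 1: the Gamma ratio telescopes since c-a-b = 3 > 0 and a = 1 in Z>0). Value: 2/5.

Structural cue: x = 1 and (1)_k (C = 1/2, x = 1) is k! itself.
Consecutive-term ratio: r(k) = 1 * (k-3/5) (k+1) / [(k+17/5) (k+1)] - poly over poly, x = 1 from leading terms; C = 1/2 at k = 0.


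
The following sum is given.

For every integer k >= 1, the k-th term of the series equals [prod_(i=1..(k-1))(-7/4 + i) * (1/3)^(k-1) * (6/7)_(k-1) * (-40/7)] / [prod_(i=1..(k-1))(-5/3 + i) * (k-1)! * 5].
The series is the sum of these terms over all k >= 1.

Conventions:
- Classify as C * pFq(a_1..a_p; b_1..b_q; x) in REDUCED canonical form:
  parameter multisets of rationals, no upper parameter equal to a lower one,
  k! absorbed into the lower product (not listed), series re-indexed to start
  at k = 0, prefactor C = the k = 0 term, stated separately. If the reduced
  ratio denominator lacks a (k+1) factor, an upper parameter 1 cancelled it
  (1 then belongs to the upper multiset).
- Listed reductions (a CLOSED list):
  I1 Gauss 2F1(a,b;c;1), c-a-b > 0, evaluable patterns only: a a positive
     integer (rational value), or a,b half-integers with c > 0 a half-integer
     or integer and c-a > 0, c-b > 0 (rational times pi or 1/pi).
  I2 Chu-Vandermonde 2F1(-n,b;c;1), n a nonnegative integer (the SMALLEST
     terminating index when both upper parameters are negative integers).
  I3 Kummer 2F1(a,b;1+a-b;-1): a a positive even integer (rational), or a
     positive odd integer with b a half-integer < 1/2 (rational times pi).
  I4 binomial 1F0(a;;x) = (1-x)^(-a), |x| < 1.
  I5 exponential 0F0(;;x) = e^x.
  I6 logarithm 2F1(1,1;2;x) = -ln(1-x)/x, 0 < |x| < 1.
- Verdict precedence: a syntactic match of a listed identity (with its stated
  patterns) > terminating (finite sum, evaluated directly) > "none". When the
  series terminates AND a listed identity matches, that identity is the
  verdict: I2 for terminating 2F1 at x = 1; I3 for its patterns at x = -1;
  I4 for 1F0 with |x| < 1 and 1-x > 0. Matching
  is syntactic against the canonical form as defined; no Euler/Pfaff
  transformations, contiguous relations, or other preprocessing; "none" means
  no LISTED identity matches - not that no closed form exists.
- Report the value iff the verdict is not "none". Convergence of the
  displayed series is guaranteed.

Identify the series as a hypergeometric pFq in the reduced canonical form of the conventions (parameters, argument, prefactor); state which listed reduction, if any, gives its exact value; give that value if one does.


Prefactor -8/7, argument 1/3: 2F1 with upper {-3/4, 6/7} over lower {-2/3}. Verdict: none. A 2F1 with upper {-3/4, 6/7} fits none of I1-I6 at x = 1/3; the sum runs forever.

Key step: t_0 being -8/7, the lower running product (C = -8/7, x = 1/3) is a rising factorial.
Adjacent-term ratio: r(k) = (1/3) * (k-3/4) (k+6/7) / [(k-2/3) (k+1)] - poly over poly, x = (1/3) from leading terms; C = -8/7 at k = 0.


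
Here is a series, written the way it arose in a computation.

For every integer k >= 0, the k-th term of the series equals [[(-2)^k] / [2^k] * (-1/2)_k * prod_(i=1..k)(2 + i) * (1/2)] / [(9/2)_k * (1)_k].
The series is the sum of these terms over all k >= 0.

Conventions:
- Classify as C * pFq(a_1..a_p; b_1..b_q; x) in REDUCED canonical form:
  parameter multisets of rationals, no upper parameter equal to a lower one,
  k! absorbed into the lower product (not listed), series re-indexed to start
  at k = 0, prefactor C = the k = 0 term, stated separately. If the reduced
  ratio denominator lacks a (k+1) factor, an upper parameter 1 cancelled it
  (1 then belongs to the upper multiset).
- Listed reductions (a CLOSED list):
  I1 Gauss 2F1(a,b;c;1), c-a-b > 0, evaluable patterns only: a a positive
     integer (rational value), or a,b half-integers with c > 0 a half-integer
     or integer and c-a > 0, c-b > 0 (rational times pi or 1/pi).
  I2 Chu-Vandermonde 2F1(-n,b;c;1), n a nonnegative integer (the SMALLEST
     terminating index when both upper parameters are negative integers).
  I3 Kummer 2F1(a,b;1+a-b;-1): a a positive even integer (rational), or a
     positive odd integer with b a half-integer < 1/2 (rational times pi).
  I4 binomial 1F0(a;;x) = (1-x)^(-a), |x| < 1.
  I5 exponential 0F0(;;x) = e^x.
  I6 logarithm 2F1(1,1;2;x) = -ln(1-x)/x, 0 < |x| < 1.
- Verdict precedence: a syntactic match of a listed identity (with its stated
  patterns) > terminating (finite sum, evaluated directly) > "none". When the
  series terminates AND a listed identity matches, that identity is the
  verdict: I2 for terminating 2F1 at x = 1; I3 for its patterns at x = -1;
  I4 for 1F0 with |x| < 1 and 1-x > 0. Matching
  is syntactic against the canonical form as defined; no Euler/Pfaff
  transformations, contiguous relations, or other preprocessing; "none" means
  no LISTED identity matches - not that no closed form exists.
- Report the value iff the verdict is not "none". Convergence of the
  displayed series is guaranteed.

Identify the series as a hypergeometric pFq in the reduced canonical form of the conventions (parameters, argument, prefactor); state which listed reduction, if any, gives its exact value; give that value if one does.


This is 1/2 * 2F1(-1/2, 3; 9/2; -1) in reduced canonical form. Verdict at x = -1: Kummer's theorem (I3) matches (x = -1; c = 9/2 equals 1+a-b for upper {-1/2, 3}: listed pattern). Hence: (105/512) * pi.

Structural cue: with t_0 = 1/2, the two k-th powers (prefactor 1/2) combine into one argument.
Step ratio: r(k) = (-1) * (k-1/2) (k+3) / [(k+9/2) (k+1)] - rational in k, leading ratio (-1); with t_0 = 1/2, classification follows.


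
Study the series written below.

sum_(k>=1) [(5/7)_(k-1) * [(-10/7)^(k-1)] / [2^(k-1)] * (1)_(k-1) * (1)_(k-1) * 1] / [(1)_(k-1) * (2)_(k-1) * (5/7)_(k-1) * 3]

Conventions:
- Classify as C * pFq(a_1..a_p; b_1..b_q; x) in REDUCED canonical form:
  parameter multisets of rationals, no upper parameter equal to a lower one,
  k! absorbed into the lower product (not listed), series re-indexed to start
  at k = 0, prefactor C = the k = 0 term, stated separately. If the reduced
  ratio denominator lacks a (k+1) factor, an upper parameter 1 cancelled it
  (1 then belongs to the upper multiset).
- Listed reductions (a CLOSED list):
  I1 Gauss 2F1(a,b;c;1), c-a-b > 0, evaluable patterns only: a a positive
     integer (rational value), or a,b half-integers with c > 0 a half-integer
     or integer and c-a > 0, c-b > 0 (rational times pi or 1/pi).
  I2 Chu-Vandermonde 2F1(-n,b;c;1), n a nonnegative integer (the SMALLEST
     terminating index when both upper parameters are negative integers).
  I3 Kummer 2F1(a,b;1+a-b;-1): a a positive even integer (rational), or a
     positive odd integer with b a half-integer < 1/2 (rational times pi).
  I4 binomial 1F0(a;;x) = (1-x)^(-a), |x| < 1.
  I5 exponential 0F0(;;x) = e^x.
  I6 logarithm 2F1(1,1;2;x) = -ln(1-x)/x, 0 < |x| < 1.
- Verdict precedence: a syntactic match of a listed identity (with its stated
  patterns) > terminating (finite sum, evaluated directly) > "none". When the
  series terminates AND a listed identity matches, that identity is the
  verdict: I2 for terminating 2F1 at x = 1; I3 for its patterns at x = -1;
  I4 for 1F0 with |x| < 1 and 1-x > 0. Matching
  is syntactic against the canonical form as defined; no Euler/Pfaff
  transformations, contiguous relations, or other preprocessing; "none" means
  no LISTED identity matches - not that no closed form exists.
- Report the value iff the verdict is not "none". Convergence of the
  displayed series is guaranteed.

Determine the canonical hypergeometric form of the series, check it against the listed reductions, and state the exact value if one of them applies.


x = -5/7 here; the reduced form reads 2F1, upper {1, 1}, lower {2}, C = 1/3. Verdict: this is the logarithmic series (I6) (the logarithm: parameters (1,1;2), x = -5/7). Its exact value is (7/15) * ln(12/7).

Key observation: from the first term 1/3: the parameter 5/7 appears in both the upper and lower lists and cancels.
Step ratio: r(k) = (-5/7) * (k+1) (k+1) / [(k+2) (k+1)] - poly over poly, x = (-5/7) from leading terms; C = 1/3 at k = 0.


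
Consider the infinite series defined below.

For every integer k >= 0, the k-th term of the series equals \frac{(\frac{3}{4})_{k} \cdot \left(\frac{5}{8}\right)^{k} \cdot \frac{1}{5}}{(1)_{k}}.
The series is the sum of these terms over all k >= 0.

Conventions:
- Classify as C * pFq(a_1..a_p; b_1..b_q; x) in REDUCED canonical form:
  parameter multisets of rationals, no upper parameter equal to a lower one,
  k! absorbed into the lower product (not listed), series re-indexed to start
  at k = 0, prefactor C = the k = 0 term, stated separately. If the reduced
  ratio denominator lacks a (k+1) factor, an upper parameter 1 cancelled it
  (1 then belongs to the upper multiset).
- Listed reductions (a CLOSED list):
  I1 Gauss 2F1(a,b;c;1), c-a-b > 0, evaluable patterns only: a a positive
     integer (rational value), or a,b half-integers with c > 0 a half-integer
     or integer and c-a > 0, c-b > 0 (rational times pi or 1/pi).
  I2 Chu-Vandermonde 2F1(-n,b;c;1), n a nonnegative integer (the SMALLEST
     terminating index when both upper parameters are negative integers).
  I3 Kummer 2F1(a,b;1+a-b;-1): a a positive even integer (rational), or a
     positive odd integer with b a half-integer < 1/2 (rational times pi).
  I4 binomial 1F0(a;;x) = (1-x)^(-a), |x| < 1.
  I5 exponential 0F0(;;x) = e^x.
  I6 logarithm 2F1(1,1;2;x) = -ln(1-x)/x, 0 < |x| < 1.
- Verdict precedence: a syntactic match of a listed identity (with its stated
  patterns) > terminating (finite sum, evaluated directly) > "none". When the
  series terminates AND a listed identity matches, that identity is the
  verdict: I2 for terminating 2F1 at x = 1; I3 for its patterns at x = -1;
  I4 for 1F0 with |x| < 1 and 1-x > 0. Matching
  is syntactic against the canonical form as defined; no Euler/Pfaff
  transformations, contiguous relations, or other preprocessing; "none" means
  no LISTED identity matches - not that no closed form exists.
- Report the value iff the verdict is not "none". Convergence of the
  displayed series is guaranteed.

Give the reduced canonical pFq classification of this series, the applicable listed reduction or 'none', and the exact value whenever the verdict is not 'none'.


With C = \frac{1}{5}: the canonical form is 1F0(\frac{3}{4}; -; \frac{5}{8}). Verdict: the binomial series (I4) matches (the 1F0 binomial series: exponent -3/4, x = \frac{5}{8}). Exact value: \frac{1}{5} \cdot \left(\frac{3}{8}\right)^{-\frac{3}{4}}.

The tell: x = \frac{5}{8} and (1)_k (C = 1/5, x = 5/8) is k! itself.
Term ratio: r(k) = \frac{5}{8} * (k+\frac{3}{4}) / [(k+1)] ; factor over Q: parameters, x = \frac{5}{8}, and C = \frac{1}{5}.


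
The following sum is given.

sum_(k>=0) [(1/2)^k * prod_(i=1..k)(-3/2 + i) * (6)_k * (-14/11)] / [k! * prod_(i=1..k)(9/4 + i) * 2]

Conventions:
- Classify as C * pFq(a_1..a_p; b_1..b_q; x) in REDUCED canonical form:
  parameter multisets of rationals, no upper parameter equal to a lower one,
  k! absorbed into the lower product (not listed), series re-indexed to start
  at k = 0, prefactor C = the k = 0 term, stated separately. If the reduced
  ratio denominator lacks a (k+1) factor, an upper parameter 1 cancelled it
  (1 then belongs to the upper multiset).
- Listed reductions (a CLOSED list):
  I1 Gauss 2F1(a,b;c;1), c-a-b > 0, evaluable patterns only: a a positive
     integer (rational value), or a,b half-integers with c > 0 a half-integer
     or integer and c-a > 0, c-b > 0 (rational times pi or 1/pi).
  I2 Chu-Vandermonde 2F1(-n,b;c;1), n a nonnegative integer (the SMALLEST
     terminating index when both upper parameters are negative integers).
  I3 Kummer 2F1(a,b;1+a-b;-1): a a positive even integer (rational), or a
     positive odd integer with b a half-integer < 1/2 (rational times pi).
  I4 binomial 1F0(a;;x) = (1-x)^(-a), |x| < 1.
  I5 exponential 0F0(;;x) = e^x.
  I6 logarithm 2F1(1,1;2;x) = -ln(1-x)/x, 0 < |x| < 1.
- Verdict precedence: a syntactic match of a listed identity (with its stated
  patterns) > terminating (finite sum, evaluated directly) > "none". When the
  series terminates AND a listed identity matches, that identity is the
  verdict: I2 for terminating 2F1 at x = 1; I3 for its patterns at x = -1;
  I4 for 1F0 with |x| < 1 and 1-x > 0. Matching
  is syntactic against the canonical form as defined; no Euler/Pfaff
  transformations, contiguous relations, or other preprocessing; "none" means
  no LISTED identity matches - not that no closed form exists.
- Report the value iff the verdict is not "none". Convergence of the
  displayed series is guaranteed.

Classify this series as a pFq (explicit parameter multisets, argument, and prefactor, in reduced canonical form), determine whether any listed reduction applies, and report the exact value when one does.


This is -7/11 * 2F1(-1/2, 6; 13/4; 1/2) in reduced canonical form. Verdict: none. No listed pattern accepts 2F1(-1/2, 6; 13/4; 1/2).

Structural cue: t_0 = -7/11 here, and the running product (prefactor -7/11) telescopes to a rising factorial.
Adjacent-term ratio: r(k) = (1/2) * (k-1/2) (k+6) / [(k+13/4) (k+1)] - rational in k. x = (1/2); t_0 = -7/11; negate the roots.


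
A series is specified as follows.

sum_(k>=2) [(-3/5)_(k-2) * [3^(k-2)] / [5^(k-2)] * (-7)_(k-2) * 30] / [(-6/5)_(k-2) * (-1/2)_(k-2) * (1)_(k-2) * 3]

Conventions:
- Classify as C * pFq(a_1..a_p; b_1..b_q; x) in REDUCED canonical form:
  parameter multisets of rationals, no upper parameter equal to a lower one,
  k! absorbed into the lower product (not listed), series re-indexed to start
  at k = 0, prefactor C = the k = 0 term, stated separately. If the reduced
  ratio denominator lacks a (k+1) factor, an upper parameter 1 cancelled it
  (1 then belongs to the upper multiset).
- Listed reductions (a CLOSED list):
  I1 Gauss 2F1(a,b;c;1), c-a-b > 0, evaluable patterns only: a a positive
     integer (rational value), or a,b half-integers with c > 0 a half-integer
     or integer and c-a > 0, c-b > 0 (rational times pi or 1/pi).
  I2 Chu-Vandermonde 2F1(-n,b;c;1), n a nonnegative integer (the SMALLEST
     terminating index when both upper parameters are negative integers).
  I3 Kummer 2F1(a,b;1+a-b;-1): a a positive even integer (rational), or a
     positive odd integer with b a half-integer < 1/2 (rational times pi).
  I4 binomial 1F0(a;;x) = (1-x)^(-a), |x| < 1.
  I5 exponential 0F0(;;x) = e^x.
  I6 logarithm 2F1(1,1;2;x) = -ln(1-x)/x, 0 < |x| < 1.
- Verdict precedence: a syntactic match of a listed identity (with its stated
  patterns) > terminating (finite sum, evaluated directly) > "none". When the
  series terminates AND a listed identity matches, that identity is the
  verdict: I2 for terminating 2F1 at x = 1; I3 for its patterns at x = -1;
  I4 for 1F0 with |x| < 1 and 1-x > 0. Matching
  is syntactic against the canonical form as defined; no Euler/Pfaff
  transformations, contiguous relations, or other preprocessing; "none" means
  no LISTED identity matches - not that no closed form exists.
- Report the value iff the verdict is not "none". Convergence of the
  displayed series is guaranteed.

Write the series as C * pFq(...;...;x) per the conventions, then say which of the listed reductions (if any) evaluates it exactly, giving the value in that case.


Canonical form: C = 10 times 2F2 with upper {-7, -3/5}, lower {-6/5, -1/2}, x = 3/5. Verdict: terminating. (-7)_k vanishes past k = 7, leaving a 8-term sum, computed directly. Its exact value is 1050579848/10390625.

Structural cue: x = (3/5) and (1)_k (C = 10, x = 3/5) is k! itself.
Step ratio: r(k) = (3/5) * (k-7) (k-3/5) / [(k-6/5) (k-1/2) (k+1)] - rational; roots negated = parameters, x = (3/5), C = 10.


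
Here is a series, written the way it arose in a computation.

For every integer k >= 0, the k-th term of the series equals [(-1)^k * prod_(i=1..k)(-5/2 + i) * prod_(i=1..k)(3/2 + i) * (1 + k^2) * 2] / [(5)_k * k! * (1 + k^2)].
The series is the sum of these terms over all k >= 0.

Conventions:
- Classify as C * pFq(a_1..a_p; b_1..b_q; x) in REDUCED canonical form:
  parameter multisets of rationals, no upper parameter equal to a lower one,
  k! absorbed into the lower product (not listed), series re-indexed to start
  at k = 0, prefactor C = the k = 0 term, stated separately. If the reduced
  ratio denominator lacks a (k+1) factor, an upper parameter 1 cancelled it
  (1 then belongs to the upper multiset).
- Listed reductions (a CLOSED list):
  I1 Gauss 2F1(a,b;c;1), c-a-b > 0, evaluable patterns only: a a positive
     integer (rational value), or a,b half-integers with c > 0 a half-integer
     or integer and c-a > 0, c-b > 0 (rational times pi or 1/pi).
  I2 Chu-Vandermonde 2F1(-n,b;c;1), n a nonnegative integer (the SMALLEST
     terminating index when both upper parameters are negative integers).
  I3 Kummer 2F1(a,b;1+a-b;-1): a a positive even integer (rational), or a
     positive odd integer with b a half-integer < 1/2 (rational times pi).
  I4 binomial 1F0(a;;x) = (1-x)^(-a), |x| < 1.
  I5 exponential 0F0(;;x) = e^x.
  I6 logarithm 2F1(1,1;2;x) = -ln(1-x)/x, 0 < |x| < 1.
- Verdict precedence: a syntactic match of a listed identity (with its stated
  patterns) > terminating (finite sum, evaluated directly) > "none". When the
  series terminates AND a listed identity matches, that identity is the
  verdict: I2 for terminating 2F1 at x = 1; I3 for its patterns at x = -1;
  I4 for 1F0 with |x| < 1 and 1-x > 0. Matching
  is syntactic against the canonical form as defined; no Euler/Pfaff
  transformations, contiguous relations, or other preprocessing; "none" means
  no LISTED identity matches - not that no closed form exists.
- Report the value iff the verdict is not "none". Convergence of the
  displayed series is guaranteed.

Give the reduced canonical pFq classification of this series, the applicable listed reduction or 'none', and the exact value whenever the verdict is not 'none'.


Classification (C = 2): 2F1 with upper {-3/2, 5/2}, lower {5}, argument x = -1. Verdict: none - at argument -1 the multisets {-3/2, 5/2} ; {5} match no listed identity.

Key observation: x = (-1) and the running product (prefactor 2) telescopes to a rising factorial.
Step ratio: r(k) = (-1) * (k-3/2) (k+5/2) / [(k+5) (k+1)] ; factor over Q: parameters, x = (-1), and C = 2.


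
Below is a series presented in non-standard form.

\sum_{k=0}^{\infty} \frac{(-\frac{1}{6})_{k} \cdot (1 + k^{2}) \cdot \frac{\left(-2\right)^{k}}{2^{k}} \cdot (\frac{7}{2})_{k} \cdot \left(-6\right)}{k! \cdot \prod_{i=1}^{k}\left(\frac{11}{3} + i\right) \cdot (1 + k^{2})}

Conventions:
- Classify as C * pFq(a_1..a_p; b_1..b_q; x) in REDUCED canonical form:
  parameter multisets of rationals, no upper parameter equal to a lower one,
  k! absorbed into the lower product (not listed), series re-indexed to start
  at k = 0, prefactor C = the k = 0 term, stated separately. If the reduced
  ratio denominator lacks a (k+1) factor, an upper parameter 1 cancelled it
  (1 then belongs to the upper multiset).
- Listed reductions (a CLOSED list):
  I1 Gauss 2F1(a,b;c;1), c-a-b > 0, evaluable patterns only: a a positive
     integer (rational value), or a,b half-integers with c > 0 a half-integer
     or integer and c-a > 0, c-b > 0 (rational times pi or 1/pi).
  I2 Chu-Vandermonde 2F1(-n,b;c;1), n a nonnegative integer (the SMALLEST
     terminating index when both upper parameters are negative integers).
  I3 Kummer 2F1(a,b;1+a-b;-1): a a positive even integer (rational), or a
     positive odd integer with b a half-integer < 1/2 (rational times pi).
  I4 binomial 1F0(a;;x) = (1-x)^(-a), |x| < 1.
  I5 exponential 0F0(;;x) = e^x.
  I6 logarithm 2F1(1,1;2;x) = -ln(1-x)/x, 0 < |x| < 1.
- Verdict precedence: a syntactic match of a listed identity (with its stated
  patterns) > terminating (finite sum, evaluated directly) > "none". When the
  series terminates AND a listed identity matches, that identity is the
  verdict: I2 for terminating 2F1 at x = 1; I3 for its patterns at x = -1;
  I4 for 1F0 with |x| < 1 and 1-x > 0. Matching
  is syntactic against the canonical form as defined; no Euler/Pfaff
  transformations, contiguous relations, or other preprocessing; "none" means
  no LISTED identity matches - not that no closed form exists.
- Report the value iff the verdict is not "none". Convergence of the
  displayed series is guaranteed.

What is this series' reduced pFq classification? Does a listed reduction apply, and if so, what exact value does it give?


With C = -6: the canonical form is 2F1(-\frac{1}{6}, \frac{7}{2}; \frac{14}{3}; -1). Verdict: none (x = -1): each listed identity misses the multisets {-\frac{1}{6}, \frac{7}{2}} ; {\frac{14}{3}}.

Key step: with t_0 = -6, the two k-th powers (C = -6) combine into one argument.
Ratio: r(k) = -1 * (k-\frac{1}{6}) (k+\frac{7}{2}) / [(k+\frac{14}{3}) (k+1)] - rational; roots negated = parameters, x = -1, C = -6.


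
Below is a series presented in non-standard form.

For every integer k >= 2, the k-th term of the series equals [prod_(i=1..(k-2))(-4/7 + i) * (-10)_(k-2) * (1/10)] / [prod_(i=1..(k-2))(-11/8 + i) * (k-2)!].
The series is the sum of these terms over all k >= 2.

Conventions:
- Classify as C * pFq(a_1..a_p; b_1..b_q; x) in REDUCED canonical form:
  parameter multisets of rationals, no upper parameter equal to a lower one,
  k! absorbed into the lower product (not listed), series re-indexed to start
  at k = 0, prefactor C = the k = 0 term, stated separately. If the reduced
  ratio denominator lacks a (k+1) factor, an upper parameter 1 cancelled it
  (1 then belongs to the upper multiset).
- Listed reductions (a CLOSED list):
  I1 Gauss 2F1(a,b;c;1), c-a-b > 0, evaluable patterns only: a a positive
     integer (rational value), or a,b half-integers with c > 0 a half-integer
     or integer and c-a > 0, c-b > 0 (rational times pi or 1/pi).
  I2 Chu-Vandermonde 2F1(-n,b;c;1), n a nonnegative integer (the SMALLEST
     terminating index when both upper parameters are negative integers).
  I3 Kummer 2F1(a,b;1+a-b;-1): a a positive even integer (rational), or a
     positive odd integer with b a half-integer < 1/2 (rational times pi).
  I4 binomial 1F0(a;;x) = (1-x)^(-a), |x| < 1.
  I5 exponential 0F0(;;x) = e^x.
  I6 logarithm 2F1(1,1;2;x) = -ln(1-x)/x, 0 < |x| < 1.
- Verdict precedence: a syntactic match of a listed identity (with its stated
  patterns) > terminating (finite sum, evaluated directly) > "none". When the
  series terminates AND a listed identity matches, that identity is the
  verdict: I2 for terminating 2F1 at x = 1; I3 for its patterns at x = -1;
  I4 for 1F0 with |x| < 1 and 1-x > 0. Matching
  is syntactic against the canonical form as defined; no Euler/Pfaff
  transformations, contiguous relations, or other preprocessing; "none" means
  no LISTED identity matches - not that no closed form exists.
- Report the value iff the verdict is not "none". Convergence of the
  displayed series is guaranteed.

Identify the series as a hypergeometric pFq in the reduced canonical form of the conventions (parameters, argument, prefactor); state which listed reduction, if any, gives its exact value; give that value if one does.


With C = 1/10: the canonical form is 2F1(-10, 3/7; -3/8; 1). Verdict: Vandermonde's identity (I2) applies (terminating 2F1 at x = 1 with n = 10, b = 3/7, c = -3/8). Value: 40584160534274577/1577653781503768010.

First insight: with t_0 = 1/10, the running product (C = 1/10, x = 1) telescopes to a rising factorial.
Ratio: r(k) = 1 * (k-10) (k+3/7) / [(k-3/8) (k+1)] - poly over poly, x = 1 from leading terms; C = 1/10 at k = 0.


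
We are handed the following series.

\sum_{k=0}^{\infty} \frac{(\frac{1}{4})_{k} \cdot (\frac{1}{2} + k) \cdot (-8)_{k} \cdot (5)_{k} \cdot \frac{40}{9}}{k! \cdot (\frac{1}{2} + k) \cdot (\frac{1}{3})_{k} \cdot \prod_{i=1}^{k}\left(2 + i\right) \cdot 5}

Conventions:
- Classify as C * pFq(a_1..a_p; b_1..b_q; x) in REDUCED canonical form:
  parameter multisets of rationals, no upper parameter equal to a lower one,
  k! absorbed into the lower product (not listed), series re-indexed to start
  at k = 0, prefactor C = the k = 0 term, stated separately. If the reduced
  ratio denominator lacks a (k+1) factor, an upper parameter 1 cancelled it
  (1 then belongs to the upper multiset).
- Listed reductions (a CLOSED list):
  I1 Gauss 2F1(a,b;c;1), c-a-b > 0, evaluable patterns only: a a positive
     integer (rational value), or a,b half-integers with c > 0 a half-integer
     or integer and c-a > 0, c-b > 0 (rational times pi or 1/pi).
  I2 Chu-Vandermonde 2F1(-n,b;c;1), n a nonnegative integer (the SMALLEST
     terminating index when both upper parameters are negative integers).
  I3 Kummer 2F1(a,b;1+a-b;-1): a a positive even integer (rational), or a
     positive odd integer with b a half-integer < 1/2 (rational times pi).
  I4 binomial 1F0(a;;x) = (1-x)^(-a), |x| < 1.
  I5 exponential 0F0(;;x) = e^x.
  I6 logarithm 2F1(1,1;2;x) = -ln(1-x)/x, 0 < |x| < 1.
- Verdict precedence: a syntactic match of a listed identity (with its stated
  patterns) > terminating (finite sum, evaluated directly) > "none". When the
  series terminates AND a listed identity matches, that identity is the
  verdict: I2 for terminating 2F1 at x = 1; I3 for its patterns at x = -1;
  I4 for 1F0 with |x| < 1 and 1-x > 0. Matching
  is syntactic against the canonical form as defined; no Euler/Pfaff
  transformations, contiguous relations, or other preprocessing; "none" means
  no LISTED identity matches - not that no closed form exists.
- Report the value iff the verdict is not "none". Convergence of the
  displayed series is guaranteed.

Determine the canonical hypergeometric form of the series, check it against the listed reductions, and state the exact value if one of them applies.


The tell: t_0 = \frac{8}{9} here, and striking the common factor k + 1/2 reduces the term (C = 8/9).
Term ratio: r(k) = 1 * (k-8) (k+\frac{1}{4}) (k+5) / [(k+\frac{1}{3}) (k+3) (k+1)] ; factor over Q: parameters, x = 1, and C = \frac{8}{9}.

The series (x = 1) is 3F2: upper {-8, \frac{1}{4}, 5}, lower {\frac{1}{3}, 3}, prefactor \frac{8}{9}. Verdict: terminating (-8 upstairs). 9 nonzero terms in all; added directly. Value: \frac{4186735}{39845888}.


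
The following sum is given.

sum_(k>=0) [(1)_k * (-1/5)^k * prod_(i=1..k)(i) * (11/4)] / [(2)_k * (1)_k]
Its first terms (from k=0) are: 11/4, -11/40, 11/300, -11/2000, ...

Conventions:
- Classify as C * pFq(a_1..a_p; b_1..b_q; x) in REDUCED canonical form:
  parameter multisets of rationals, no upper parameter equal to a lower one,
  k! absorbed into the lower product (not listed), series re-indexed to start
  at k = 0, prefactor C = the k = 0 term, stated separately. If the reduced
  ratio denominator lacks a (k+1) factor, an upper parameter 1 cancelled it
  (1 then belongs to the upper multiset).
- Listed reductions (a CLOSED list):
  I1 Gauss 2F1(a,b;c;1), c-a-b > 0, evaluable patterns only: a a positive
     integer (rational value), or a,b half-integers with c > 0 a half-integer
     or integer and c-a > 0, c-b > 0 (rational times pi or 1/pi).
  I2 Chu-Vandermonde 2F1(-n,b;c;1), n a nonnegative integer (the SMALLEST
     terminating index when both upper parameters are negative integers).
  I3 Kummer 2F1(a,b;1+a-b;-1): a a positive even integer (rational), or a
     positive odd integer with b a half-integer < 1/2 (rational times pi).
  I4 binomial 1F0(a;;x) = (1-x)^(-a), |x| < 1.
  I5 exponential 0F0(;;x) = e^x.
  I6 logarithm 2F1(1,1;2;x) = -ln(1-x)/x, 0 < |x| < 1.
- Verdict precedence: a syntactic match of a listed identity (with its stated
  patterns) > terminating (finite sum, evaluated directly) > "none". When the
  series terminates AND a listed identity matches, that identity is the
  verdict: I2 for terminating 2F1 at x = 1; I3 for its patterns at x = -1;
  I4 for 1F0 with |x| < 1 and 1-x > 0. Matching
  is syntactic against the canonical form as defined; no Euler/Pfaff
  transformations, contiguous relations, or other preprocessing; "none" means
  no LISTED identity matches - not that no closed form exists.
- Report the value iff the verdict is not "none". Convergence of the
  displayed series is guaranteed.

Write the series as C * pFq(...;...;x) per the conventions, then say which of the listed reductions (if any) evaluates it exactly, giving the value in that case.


First insight: t_0 = 11/4 here, and the running product (C = 11/4) telescopes to a rising factorial.
Term ratio: r(k) = (-1/5) * (k+1) (k+1) / [(k+2) (k+1)] ; factor over Q: parameters, x = (-1/5), and C = 11/4.

The series (x = -1/5) is 2F1: upper {1, 1}, lower {2}, prefactor 11/4. Verdict: the logarithmic series (I6) applies (the logarithm: parameters (1,1;2), x = -1/5). Hence: (55/4) * ln(6/5).


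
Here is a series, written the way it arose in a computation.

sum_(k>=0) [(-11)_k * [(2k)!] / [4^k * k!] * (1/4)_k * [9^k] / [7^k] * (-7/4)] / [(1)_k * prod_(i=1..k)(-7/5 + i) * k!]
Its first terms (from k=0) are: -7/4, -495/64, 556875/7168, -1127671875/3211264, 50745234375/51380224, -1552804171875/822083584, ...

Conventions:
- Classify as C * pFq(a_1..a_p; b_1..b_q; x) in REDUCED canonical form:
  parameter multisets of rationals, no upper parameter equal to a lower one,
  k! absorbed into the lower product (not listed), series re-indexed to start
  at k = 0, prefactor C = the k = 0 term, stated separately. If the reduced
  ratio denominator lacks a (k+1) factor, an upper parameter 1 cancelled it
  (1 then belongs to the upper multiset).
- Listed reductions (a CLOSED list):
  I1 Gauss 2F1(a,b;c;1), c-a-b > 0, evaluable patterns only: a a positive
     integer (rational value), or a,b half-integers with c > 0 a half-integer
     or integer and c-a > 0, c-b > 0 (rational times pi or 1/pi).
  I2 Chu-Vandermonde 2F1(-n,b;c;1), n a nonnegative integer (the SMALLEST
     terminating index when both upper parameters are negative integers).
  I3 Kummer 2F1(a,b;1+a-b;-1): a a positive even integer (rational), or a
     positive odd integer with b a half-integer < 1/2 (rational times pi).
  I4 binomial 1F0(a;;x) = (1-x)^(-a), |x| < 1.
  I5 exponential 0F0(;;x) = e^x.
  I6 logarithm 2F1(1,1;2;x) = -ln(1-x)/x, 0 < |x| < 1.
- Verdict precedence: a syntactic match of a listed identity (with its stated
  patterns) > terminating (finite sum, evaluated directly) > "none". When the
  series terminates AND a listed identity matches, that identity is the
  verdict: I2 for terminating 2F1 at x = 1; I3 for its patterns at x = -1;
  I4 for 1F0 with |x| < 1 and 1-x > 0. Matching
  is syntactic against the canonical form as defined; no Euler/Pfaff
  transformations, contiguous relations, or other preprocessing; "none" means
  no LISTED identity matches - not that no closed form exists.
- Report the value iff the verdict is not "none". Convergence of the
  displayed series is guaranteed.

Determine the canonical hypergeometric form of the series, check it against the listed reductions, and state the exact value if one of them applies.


The series (x = 9/7) is 3F2: upper {-11, 1/4, 1/2}, lower {-2/5, 1}, prefactor -7/4. Verdict: terminating - the sum ends at index 11 because -11 is a negative integer; exact evaluation follows. Sum: -5078289007558022996086058569/3902868997968191947263705088.

Key step: x = (9/7) and the (2k)!/(4^k k!) block (C = -7/4) is the Pochhammer (1/2)_k.
Step ratio: r(k) = (9/7) * (k-11) (k+1/4) (k+1/2) / [(k-2/5) (k+1) (k+1)] - rational; roots negated = parameters, x = (9/7), C = -7/4.


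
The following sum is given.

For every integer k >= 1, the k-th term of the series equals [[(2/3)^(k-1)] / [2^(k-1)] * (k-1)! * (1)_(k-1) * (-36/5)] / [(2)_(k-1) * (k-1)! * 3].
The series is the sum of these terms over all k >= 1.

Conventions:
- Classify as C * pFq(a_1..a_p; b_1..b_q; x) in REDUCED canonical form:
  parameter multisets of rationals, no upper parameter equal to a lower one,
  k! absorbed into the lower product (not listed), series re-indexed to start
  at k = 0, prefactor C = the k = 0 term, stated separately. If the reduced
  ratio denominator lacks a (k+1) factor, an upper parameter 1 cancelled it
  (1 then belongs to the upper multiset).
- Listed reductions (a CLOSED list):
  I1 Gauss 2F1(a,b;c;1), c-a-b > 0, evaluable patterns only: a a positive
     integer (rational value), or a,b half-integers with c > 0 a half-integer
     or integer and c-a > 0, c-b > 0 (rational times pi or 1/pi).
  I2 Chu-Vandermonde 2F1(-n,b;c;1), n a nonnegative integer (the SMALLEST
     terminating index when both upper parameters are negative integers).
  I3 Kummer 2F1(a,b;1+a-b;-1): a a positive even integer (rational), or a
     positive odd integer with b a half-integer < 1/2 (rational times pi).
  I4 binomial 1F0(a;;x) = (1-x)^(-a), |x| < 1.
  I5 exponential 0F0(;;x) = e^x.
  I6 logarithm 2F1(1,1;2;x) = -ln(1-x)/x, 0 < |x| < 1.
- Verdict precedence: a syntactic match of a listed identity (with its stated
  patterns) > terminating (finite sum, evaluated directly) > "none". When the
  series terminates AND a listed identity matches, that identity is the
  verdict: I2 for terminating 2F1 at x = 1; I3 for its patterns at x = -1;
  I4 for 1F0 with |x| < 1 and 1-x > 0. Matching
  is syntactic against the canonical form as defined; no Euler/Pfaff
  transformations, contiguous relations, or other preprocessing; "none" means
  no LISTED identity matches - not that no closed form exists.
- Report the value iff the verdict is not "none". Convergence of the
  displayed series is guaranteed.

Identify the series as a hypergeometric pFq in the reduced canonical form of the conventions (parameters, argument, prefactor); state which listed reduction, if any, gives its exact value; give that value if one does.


Canonical form: C = -12/5 times 2F1 with upper {1, 1}, lower {2}, x = 1/3. Verdict at x = 1/3: logarithm (I6) matches (the logarithm: parameters (1,1;2), x = 1/3). Value: (36/5) * ln(2/3).

The tell: x = (1/3) and the two k-th powers (C = -12/5) combine into one argument.
Step ratio: r(k) = (1/3) * (k+1) (k+1) / [(k+2) (k+1)] - rational in k, leading ratio (1/3); with t_0 = -12/5, classification follows.


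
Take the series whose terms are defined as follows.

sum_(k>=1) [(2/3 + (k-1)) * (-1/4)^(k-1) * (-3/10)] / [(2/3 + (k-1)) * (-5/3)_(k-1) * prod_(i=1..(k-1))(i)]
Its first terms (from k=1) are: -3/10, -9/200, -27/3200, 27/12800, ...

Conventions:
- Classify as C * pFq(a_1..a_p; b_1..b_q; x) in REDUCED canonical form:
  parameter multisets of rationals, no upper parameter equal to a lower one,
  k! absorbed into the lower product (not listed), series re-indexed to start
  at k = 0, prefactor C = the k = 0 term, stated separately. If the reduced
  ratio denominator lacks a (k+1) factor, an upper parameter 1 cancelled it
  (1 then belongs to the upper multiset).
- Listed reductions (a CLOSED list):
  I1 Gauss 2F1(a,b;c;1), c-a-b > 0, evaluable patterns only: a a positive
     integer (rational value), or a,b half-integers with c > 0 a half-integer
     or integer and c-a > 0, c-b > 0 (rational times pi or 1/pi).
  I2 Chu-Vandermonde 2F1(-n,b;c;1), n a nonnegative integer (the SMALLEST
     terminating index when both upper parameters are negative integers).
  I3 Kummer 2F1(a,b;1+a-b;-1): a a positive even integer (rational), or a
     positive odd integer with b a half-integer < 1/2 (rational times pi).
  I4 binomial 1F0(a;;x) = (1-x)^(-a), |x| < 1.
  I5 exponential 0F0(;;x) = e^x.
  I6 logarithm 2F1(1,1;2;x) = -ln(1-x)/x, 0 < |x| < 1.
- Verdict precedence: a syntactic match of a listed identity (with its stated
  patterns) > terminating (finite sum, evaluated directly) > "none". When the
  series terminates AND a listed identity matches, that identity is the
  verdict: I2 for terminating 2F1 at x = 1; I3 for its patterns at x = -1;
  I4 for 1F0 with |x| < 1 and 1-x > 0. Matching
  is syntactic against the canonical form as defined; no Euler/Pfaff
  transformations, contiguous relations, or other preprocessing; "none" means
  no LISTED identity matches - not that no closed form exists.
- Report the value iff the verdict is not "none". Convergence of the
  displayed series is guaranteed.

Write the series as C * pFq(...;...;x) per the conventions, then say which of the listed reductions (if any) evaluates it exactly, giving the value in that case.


Classification (C = -3/10): 0F1 with upper {-}, lower {-5/3}, argument x = -1/4. Verdict: none - at argument -1/4 the multisets {-} ; {-5/3} match no listed identity.

Structural cue: with t_0 = -3/10, striking the common factor k + 2/3 reduces the term (prefactor -3/10).
Ratio: r(k) = (-1/4) * 1 / [(k-5/3) (k+1)] - rational in k. x = (-1/4); t_0 = -3/10; negate the roots.


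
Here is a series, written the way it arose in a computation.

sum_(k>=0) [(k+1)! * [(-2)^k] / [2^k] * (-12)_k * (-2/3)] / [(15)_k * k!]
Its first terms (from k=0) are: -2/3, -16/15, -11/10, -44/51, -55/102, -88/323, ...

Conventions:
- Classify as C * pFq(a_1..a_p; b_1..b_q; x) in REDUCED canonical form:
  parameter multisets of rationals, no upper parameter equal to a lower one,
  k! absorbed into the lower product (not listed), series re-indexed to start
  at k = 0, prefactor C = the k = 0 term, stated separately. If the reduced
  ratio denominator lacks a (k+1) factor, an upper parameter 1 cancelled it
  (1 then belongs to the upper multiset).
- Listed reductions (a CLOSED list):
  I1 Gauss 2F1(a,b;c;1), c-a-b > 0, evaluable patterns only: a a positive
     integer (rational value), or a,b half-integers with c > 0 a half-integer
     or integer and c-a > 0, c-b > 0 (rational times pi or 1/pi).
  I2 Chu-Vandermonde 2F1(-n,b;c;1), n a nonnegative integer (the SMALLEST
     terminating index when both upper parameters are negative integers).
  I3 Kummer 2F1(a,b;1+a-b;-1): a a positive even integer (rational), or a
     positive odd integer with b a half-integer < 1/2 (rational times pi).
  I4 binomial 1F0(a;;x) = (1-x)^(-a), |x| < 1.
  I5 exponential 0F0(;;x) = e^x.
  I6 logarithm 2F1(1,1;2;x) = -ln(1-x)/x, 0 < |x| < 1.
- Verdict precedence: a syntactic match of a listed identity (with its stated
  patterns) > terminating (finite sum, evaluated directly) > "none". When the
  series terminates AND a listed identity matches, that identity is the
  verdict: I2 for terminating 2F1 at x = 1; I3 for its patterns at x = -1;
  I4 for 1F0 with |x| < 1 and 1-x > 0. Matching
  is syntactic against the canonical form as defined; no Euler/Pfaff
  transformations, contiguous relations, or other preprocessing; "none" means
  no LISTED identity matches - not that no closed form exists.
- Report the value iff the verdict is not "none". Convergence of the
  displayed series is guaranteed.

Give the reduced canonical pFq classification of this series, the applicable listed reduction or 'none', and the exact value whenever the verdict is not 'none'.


First insight: x = (-1) and the factorial ratio (C = -2/3) (k+a-1)!/(a-1)! is a rising factorial (a)_k.
Adjacent-term ratio: r(k) = (-1) * (k-12) (k+2) / [(k+15) (k+1)] - rational; roots negated = parameters, x = (-1), C = -2/3.

The series (x = -1) is 2F1: upper {-12, 2}, lower {15}, prefactor -2/3. Verdict: Kummer (I3) fires (x = -1; c = 15 equals 1+a-b for upper {-12, 2}: listed pattern). Value: -14/3.
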